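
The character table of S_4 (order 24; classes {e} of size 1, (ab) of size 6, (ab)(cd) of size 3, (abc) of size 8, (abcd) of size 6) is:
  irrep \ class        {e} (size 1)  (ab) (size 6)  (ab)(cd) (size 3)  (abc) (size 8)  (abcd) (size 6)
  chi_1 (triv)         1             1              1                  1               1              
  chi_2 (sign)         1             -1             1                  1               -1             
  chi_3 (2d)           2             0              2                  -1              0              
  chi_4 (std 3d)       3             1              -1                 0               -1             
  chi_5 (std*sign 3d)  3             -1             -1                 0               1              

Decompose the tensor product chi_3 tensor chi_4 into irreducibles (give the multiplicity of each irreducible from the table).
chi_3 tensor chi_4 = chi_4 + chi_5 (all other irreducibles have multiplicity 0).

Derivation: The character of a tensor product is the pointwise product (chi_3 * chi_4)(C) = chi_3(C) * chi_4(C):
  {e}: (2)*(3), (ab): (0)*(1), (ab)(cd): (2)*(-1), (abc): (-1)*(0), (abcd): (0)*(-1)
so (chi_3 * chi_4) takes values
  {e} -> 6, (ab) -> 0, (ab)(cd) -> -2, (abc) -> 0, (abcd) -> 0.
Now take the inner product of this character with each irreducible chi from the table, <chi_3*chi_4, chi> = (1/24) sum_C |C| (chi_3*chi_4)(C) conj(chi(C)):
  <chi_3*chi_4, chi_1> = (1/24)[1*(6)*conj(1) + 6*(0)*conj(1) + 3*(-2)*conj(1) + 8*(0)*conj(1) + 6*(0)*conj(1)]
      = (1/24)[(6) + (0) + (-6) + (0) + (0)] = 0/24 = 0
  <chi_3*chi_4, chi_2> = (1/24)[1*(6)*conj(1) + 6*(0)*conj(-1) + 3*(-2)*conj(1) + 8*(0)*conj(1) + 6*(0)*conj(-1)]
      = (1/24)[(6) + (0) + (-6) + (0) + (0)] = 0/24 = 0
  <chi_3*chi_4, chi_3> = (1/24)[1*(6)*conj(2) + 6*(0)*conj(0) + 3*(-2)*conj(2) + 8*(0)*conj(-1) + 6*(0)*conj(0)]
      = (1/24)[(12) + (0) + (-12) + (0) + (0)] = 0/24 = 0
  <chi_3*chi_4, chi_4> = (1/24)[1*(6)*conj(3) + 6*(0)*conj(1) + 3*(-2)*conj(-1) + 8*(0)*conj(0) + 6*(0)*conj(-1)]
      = (1/24)[(18) + (0) + (6) + (0) + (0)] = 24/24 = 1
  <chi_3*chi_4, chi_5> = (1/24)[1*(6)*conj(3) + 6*(0)*conj(-1) + 3*(-2)*conj(-1) + 8*(0)*conj(0) + 6*(0)*conj(1)]
      = (1/24)[(18) + (0) + (6) + (0) + (0)] = 24/24 = 1
Hence the multiplicities are chi_4: 1, chi_5: 1. Dimension check: dim(chi_3)*dim(chi_4) = 2*3 = 6 and sum (mult * dim) = 1*3 + 1*3 = 6.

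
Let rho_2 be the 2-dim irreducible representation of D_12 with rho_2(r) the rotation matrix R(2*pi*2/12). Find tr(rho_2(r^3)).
chi_{rho_2}(r^3) = 2*cos(2*pi*2*3/12) = -2

Reasoning: rho_2(r^3) is rotation by angle 2*pi*2*3/12, whose trace is 2*cos(2*pi*2*3/12) = -2.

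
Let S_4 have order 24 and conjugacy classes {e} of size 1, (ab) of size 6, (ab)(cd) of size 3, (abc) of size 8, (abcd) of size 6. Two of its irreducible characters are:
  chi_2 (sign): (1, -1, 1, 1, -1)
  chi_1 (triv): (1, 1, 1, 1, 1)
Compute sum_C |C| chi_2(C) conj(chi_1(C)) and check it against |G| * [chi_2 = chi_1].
Sum = 0; so <chi_2, chi_1> = 0 (distinct irreducibles are orthogonal).

Working: Compute term by term over conjugacy classes (|C| * chi_2(C) * conj(chi_1(C))):
  1*(1)*conj(1) + 6*(-1)*conj(1) + 3*(1)*conj(1) + 8*(1)*conj(1) + 6*(-1)*conj(1)
  = (1) + (-6) + (3) + (8) + (-6)
  = 0.
Dividing by |G| = 24 gives 0/24 = 0, matching the row-orthogonality relation <chi_2, chi_1> = [chi_2 = chi_1].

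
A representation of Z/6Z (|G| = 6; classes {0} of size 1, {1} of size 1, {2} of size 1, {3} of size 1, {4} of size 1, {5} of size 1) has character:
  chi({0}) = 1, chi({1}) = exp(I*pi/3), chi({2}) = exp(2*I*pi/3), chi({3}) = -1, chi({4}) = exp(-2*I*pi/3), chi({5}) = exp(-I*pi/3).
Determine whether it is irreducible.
Irreducible: <chi, chi> = 1.

Solution. <chi, chi> = (1/|G|) sum_C |C| * |chi(C)|^2 = (1/6)[1*|1|^2 + 1*|exp(I*pi/3)|^2 + 1*|exp(2*I*pi/3)|^2 + 1*|-1|^2 + 1*|exp(-2*I*pi/3)|^2 + 1*|exp(-I*pi/3)|^2]
  = (1/6)[(1) + (1) + (1) + (1) + (1) + (1)] = 6/6 = 1.
(Exp terms are combined using exp(i*s)*conj(exp(i*t)) = exp(i*(s-t)), and sums of them are collapsed using the identity that for every m > 1 the m distinct m-th roots of unity sum to 0, e.g. 1 + exp(2*I*pi/3) + exp(-2*I*pi/3) = 0.)
A character is irreducible iff <chi, chi> = 1, so this representation is irreducible.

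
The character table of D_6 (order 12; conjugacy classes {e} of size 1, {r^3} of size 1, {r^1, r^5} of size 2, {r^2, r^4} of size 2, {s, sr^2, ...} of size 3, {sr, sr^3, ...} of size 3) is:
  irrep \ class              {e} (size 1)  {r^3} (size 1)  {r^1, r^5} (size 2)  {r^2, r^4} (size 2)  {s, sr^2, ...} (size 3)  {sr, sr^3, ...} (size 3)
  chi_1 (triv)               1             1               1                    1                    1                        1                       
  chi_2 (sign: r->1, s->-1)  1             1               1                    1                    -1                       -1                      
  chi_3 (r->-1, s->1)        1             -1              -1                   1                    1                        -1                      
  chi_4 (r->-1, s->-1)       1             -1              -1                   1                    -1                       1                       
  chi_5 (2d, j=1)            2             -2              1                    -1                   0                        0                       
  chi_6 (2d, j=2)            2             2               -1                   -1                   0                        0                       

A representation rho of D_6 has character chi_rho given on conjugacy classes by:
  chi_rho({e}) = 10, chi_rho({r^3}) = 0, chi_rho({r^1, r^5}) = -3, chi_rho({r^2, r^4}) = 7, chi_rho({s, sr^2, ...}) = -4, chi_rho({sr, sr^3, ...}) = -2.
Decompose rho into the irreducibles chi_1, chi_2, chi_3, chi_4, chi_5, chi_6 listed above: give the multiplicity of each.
Multiplicities: chi_1: 0, chi_2: 3, chi_3: 2, chi_4: 3, chi_5: 0, chi_6: 1.

Working: Use <chi_rho, chi> = (1/|G|) sum_C |C| * chi_rho(C) * conj(chi(C)) with |G| = 12 for each irreducible chi in the table:
  <chi_rho, chi_1> = (1/12)[1*(10)*conj(1) + 1*(0)*conj(1) + 2*(-3)*conj(1) + 2*(7)*conj(1) + 3*(-4)*conj(1) + 3*(-2)*conj(1)]
      = (1/12)[(10) + (0) + (-6) + (14) + (-12) + (-6)] = 0/12 = 0
  <chi_rho, chi_2> = (1/12)[1*(10)*conj(1) + 1*(0)*conj(1) + 2*(-3)*conj(1) + 2*(7)*conj(1) + 3*(-4)*conj(-1) + 3*(-2)*conj(-1)]
      = (1/12)[(10) + (0) + (-6) + (14) + (12) + (6)] = 36/12 = 3
  <chi_rho, chi_3> = (1/12)[1*(10)*conj(1) + 1*(0)*conj(-1) + 2*(-3)*conj(-1) + 2*(7)*conj(1) + 3*(-4)*conj(1) + 3*(-2)*conj(-1)]
      = (1/12)[(10) + (0) + (6) + (14) + (-12) + (6)] = 24/12 = 2
  <chi_rho, chi_4> = (1/12)[1*(10)*conj(1) + 1*(0)*conj(-1) + 2*(-3)*conj(-1) + 2*(7)*conj(1) + 3*(-4)*conj(-1) + 3*(-2)*conj(1)]
      = (1/12)[(10) + (0) + (6) + (14) + (12) + (-6)] = 36/12 = 3
  <chi_rho, chi_5> = (1/12)[1*(10)*conj(2) + 1*(0)*conj(-2) + 2*(-3)*conj(1) + 2*(7)*conj(-1) + 3*(-4)*conj(0) + 3*(-2)*conj(0)]
      = (1/12)[(20) + (0) + (-6) + (-14) + (0) + (0)] = 0/12 = 0
  <chi_rho, chi_6> = (1/12)[1*(10)*conj(2) + 1*(0)*conj(2) + 2*(-3)*conj(-1) + 2*(7)*conj(-1) + 3*(-4)*conj(0) + 3*(-2)*conj(0)]
      = (1/12)[(20) + (0) + (6) + (-14) + (0) + (0)] = 12/12 = 1
Dimension check: dim(rho) = sum (mult * dim) = 0*1 + 3*1 + 2*1 + 3*1 + 0*2 + 1*2 = 10 = chi_rho(e) = 10.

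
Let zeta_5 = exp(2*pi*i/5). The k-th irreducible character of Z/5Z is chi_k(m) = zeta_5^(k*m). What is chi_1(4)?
chi_1(4) = zeta_5^4 = exp(-2*I*pi/5)

chi_1(4) = zeta_5^(1*4) = zeta_5^4. Since zeta_5^5 = 1, this equals zeta_5^4 = exp(2*pi*i*4/5) = exp(-2*I*pi/5).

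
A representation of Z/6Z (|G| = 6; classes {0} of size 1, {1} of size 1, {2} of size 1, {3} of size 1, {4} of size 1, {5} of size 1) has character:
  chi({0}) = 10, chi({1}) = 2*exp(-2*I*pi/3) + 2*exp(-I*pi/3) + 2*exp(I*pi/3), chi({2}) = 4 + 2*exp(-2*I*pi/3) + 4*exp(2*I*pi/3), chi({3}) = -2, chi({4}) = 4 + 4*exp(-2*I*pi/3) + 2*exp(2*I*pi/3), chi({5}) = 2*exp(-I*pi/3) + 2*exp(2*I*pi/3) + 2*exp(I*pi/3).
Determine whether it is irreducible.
Not irreducible (reducible): <chi, chi> = 20 > 1.

Explanation: <chi, chi> = (1/|G|) sum_C |C| * |chi(C)|^2 = (1/6)[1*|10|^2 + 1*|2*exp(-2*I*pi/3) + 2*exp(-I*pi/3) + 2*exp(I*pi/3)|^2 + 1*|4 + 2*exp(-2*I*pi/3) + 4*exp(2*I*pi/3)|^2 + 1*|-2|^2 + 1*|4 + 4*exp(-2*I*pi/3) + 2*exp(2*I*pi/3)|^2 + 1*|2*exp(-I*pi/3) + 2*exp(2*I*pi/3) + 2*exp(I*pi/3)|^2]
  = (1/6)[(100) + (4) + (4) + (4) + (4) + (4)] = 120/6 = 20.
(Exp terms are combined using exp(i*s)*conj(exp(i*t)) = exp(i*(s-t)), and sums of them are collapsed using the identity that for every m > 1 the m distinct m-th roots of unity sum to 0, e.g. 1 + exp(2*I*pi/3) + exp(-2*I*pi/3) = 0.)
A character is irreducible iff <chi, chi> = 1, so this representation is reducible.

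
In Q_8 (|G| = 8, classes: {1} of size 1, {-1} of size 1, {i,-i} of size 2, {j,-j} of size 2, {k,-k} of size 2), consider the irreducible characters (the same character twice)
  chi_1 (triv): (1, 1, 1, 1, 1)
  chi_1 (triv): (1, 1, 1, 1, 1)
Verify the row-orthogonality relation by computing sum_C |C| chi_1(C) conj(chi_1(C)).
Sum = 8 = |G| = 8; so <chi_1, chi_1> = 1 (norm-1 confirms irreducibility).

Proof sketch: Compute term by term over conjugacy classes (|C| * chi_1(C) * conj(chi_1(C))):
  1*(1)*conj(1) + 1*(1)*conj(1) + 2*(1)*conj(1) + 2*(1)*conj(1) + 2*(1)*conj(1)
  = (1) + (1) + (2) + (2) + (2)
  = 8.
Dividing by |G| = 8 gives 8/8 = 1, matching the row-orthogonality relation <chi_1, chi_1> = [chi_1 = chi_1].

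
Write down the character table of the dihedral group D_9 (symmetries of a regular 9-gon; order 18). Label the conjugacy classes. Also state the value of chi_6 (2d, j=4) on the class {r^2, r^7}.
Conjugacy classes: {e} of size 1, {r^1, r^8} of size 2, {r^2, r^7} of size 2, {r^3, r^6} of size 2, {r^4, r^5} of size 2, {s, sr, ..., sr^8} of size 9.
Character table:
  irrep \ class              {e} (size 1)  {r^1, r^8} (size 2)  {r^2, r^7} (size 2)  {r^3, r^6} (size 2)  {r^4, r^5} (size 2)  {s, sr, ..., sr^8} (size 9)
  chi_1 (triv)               1             1                    1                    1                    1                    1                          
  chi_2 (sign: r->1, s->-1)  1             1                    1                    1                    1                    -1                         
  chi_3 (2d, j=1)            2             2*cos(2*pi/9)        2*cos(4*pi/9)        -1                   -2*cos(pi/9)         0                          
  chi_4 (2d, j=2)            2             2*cos(4*pi/9)        -2*cos(pi/9)         -1                   2*cos(2*pi/9)        0                          
  chi_5 (2d, j=3)            2             -1                   -1                   2                    -1                   0                          
  chi_6 (2d, j=4)            2             -2*cos(pi/9)         2*cos(2*pi/9)        -1                   2*cos(4*pi/9)        0                          

Spot check: chi_6 (2d, j=4) on {r^2, r^7} = 2*cos(2*pi/9).

Proof sketch: D_9 has order 2*9 = 18 with 6 conjugacy classes, hence 6 irreducibles. Sum of squared dims 1 + 1 + 4 + 4 + 4 + 4 = 18 = |G|. Linear characters come from the abelianisation; the 2-dimensional irreps have character r^k -> 2*cos(2*pi*j*k/9), reflections -> 0.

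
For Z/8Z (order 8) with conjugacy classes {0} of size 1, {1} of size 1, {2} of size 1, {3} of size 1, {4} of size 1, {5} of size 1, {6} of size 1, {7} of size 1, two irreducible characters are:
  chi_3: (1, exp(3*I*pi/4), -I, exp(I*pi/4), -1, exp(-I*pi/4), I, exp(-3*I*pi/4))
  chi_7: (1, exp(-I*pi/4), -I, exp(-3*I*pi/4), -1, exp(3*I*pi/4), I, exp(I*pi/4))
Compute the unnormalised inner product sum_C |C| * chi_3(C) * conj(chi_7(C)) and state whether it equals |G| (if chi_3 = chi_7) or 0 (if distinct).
Sum = 0; so <chi_3, chi_7> = 0 (distinct irreducibles are orthogonal).

Solution. Compute term by term over conjugacy classes (|C| * chi_3(C) * conj(chi_7(C))):
  1*(1)*conj(1) + 1*(exp(3*I*pi/4))*conj(exp(-I*pi/4)) + 1*(-I)*conj(-I) + 1*(exp(I*pi/4))*conj(exp(-3*I*pi/4)) + 1*(-1)*conj(-1) + 1*(exp(-I*pi/4))*conj(exp(3*I*pi/4)) + 1*(I)*conj(I) + 1*(exp(-3*I*pi/4))*conj(exp(I*pi/4))
  = (1) + (-1) + (1) + (-1) + (1) + (-1) + (1) + (-1)
  = 0.
(Exp terms are combined using exp(i*s)*conj(exp(i*t)) = exp(i*(s-t)), and sums of them are collapsed using the identity that for every m > 1 the m distinct m-th roots of unity sum to 0, e.g. 1 + exp(2*I*pi/3) + exp(-2*I*pi/3) = 0.)
Dividing by |G| = 8 gives 0/8 = 0, matching the row-orthogonality relation <chi_3, chi_7> = [chi_3 = chi_7].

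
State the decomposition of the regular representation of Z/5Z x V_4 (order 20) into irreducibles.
Each irreducible V_i of dimension d_i appears with multiplicity d_i, i.e. rho_reg = (direct sum over all irreducibles V_i) d_i V_i. The irreducible dimensions for Z/5Z x V_4 are 1, 1, 1, 1, 1, 1, 1, 1, 1, 1, 1, 1, 1, 1, 1, 1, 1, 1, 1, 1: 20 irreducibles of dimension 1, each with multiplicity 1. Total dimension 20*1*1 = 20 = |G|.

Derivation: General theorem: in the regular representation of a finite group G, each irreducible appears with multiplicity equal to its dimension. Check: dim(rho_reg) = sum d_i^2 = 1 + 1 + 1 + 1 + 1 + 1 + 1 + 1 + 1 + 1 + 1 + 1 + 1 + 1 + 1 + 1 + 1 + 1 + 1 + 1 = 20 = |G|.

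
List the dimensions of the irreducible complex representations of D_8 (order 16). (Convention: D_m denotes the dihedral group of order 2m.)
Dimensions: 1, 1, 1, 1, 2, 2, 2

Proof sketch: There are 7 irreducibles (= number of conjugacy classes). Their dimensions d_i satisfy sum d_i^2 = |G| = 16: 1 + 1 + 1 + 1 + 4 + 4 + 4 = 16.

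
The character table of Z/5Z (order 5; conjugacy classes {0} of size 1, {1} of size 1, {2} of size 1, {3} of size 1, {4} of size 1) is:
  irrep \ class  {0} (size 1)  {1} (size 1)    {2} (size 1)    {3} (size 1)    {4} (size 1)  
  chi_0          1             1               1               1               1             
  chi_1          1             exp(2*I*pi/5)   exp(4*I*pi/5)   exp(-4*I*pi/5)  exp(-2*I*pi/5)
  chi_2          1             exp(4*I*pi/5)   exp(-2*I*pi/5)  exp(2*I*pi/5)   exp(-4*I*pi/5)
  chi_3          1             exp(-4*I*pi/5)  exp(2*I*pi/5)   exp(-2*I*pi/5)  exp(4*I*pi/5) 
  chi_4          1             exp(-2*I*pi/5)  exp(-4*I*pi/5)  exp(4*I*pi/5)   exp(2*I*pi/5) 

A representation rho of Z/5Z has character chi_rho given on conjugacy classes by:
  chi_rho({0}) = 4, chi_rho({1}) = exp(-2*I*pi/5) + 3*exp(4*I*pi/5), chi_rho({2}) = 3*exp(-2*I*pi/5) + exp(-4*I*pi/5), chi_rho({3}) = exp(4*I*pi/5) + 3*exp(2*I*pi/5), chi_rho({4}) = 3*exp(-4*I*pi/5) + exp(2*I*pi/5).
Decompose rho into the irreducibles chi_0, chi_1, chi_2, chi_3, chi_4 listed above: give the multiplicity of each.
Multiplicities: chi_0: 0, chi_1: 0, chi_2: 3, chi_3: 0, chi_4: 1.

Argument: Use <chi_rho, chi> = (1/|G|) sum_C |C| * chi_rho(C) * conj(chi(C)) with |G| = 5 for each irreducible chi in the table:
  <chi_rho, chi_0> = (1/5)[1*(4)*conj(1) + 1*(exp(-2*I*pi/5) + 3*exp(4*I*pi/5))*conj(1) + 1*(3*exp(-2*I*pi/5) + exp(-4*I*pi/5))*conj(1) + 1*(exp(4*I*pi/5) + 3*exp(2*I*pi/5))*conj(1) + 1*(3*exp(-4*I*pi/5) + exp(2*I*pi/5))*conj(1)]
      = (1/5)[(4) + (exp(-2*I*pi/5) + 3*exp(4*I*pi/5)) + (3*exp(-2*I*pi/5) + exp(-4*I*pi/5)) + (exp(4*I*pi/5) + 3*exp(2*I*pi/5)) + (3*exp(-4*I*pi/5) + exp(2*I*pi/5))] = 0/5 = 0
  <chi_rho, chi_1> = (1/5)[1*(4)*conj(1) + 1*(exp(-2*I*pi/5) + 3*exp(4*I*pi/5))*conj(exp(2*I*pi/5)) + 1*(3*exp(-2*I*pi/5) + exp(-4*I*pi/5))*conj(exp(4*I*pi/5)) + 1*(exp(4*I*pi/5) + 3*exp(2*I*pi/5))*conj(exp(-4*I*pi/5)) + 1*(3*exp(-4*I*pi/5) + exp(2*I*pi/5))*conj(exp(-2*I*pi/5))]
      = (1/5)[(4) + (exp(-4*I*pi/5) + 3*exp(2*I*pi/5)) + (exp(2*I*pi/5) + 3*exp(4*I*pi/5)) + (3*exp(-4*I*pi/5) + exp(-2*I*pi/5)) + (3*exp(-2*I*pi/5) + exp(4*I*pi/5))] = 0/5 = 0
  <chi_rho, chi_2> = (1/5)[1*(4)*conj(1) + 1*(exp(-2*I*pi/5) + 3*exp(4*I*pi/5))*conj(exp(4*I*pi/5)) + 1*(3*exp(-2*I*pi/5) + exp(-4*I*pi/5))*conj(exp(-2*I*pi/5)) + 1*(exp(4*I*pi/5) + 3*exp(2*I*pi/5))*conj(exp(2*I*pi/5)) + 1*(3*exp(-4*I*pi/5) + exp(2*I*pi/5))*conj(exp(-4*I*pi/5))]
      = (1/5)[(4) + (3 + exp(4*I*pi/5)) + (3 + exp(-2*I*pi/5)) + (3 + exp(2*I*pi/5)) + (3 + exp(-4*I*pi/5))] = 15/5 = 3
  <chi_rho, chi_3> = (1/5)[1*(4)*conj(1) + 1*(exp(-2*I*pi/5) + 3*exp(4*I*pi/5))*conj(exp(-4*I*pi/5)) + 1*(3*exp(-2*I*pi/5) + exp(-4*I*pi/5))*conj(exp(2*I*pi/5)) + 1*(exp(4*I*pi/5) + 3*exp(2*I*pi/5))*conj(exp(-2*I*pi/5)) + 1*(3*exp(-4*I*pi/5) + exp(2*I*pi/5))*conj(exp(4*I*pi/5))]
      = (1/5)[(4) + (3*exp(-2*I*pi/5) + exp(2*I*pi/5)) + (3*exp(-4*I*pi/5) + exp(4*I*pi/5)) + (exp(-4*I*pi/5) + 3*exp(4*I*pi/5)) + (exp(-2*I*pi/5) + 3*exp(2*I*pi/5))] = 0/5 = 0
  <chi_rho, chi_4> = (1/5)[1*(4)*conj(1) + 1*(exp(-2*I*pi/5) + 3*exp(4*I*pi/5))*conj(exp(-2*I*pi/5)) + 1*(3*exp(-2*I*pi/5) + exp(-4*I*pi/5))*conj(exp(-4*I*pi/5)) + 1*(exp(4*I*pi/5) + 3*exp(2*I*pi/5))*conj(exp(4*I*pi/5)) + 1*(3*exp(-4*I*pi/5) + exp(2*I*pi/5))*conj(exp(2*I*pi/5))]
      = (1/5)[(4) + (1 + 3*exp(-4*I*pi/5)) + (1 + 3*exp(2*I*pi/5)) + (1 + 3*exp(-2*I*pi/5)) + (1 + 3*exp(4*I*pi/5))] = 5/5 = 1
(Exp terms are combined using exp(i*s)*conj(exp(i*t)) = exp(i*(s-t)), and sums of them are collapsed using the identity that for every m > 1 the m distinct m-th roots of unity sum to 0, e.g. 1 + exp(2*I*pi/3) + exp(-2*I*pi/3) = 0.)
Dimension check: dim(rho) = sum (mult * dim) = 0*1 + 0*1 + 3*1 + 0*1 + 1*1 = 4 = chi_rho(e) = 4.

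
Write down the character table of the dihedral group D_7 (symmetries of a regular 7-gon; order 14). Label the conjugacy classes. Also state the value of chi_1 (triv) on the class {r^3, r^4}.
Conjugacy classes: {e} of size 1, {r^1, r^6} of size 2, {r^2, r^5} of size 2, {r^3, r^4} of size 2, {s, sr, ..., sr^6} of size 7.
Character table:
  irrep \ class              {e} (size 1)  {r^1, r^6} (size 2)  {r^2, r^5} (size 2)  {r^3, r^4} (size 2)  {s, sr, ..., sr^6} (size 7)
  chi_1 (triv)               1             1                    1                    1                    1                          
  chi_2 (sign: r->1, s->-1)  1             1                    1                    1                    -1                         
  chi_3 (2d, j=1)            2             2*cos(2*pi/7)        -2*cos(3*pi/7)       -2*cos(pi/7)         0                          
  chi_4 (2d, j=2)            2             -2*cos(3*pi/7)       -2*cos(pi/7)         2*cos(2*pi/7)        0                          
  chi_5 (2d, j=3)            2             -2*cos(pi/7)         2*cos(2*pi/7)        -2*cos(3*pi/7)       0                          

Spot check: chi_1 (triv) on {r^3, r^4} = 1.

Justification: D_7 has order 2*7 = 14 with 5 conjugacy classes, hence 5 irreducibles. Sum of squared dims 1 + 1 + 4 + 4 + 4 = 14 = |G|. Linear characters come from the abelianisation; the 2-dimensional irreps have character r^k -> 2*cos(2*pi*j*k/7), reflections -> 0.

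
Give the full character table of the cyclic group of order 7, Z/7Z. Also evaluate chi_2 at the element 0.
Character table of Z/7Z (irreps indexed chi_0,...,chi_6 with chi_k(m) = zeta_7^(k*m), zeta_7 = exp(2*pi*i/7)):
  irrep \ class  {0} (size 1)  {1} (size 1)    {2} (size 1)    {3} (size 1)    {4} (size 1)    {5} (size 1)    {6} (size 1)  
  chi_0          1             1               1               1               1               1               1             
  chi_1          1             exp(2*I*pi/7)   exp(4*I*pi/7)   exp(6*I*pi/7)   exp(-6*I*pi/7)  exp(-4*I*pi/7)  exp(-2*I*pi/7)
  chi_2          1             exp(4*I*pi/7)   exp(-6*I*pi/7)  exp(-2*I*pi/7)  exp(2*I*pi/7)   exp(6*I*pi/7)   exp(-4*I*pi/7)
  chi_3          1             exp(6*I*pi/7)   exp(-2*I*pi/7)  exp(4*I*pi/7)   exp(-4*I*pi/7)  exp(2*I*pi/7)   exp(-6*I*pi/7)
  chi_4          1             exp(-6*I*pi/7)  exp(2*I*pi/7)   exp(-4*I*pi/7)  exp(4*I*pi/7)   exp(-2*I*pi/7)  exp(6*I*pi/7) 
  chi_5          1             exp(-4*I*pi/7)  exp(6*I*pi/7)   exp(2*I*pi/7)   exp(-2*I*pi/7)  exp(-6*I*pi/7)  exp(4*I*pi/7) 
  chi_6          1             exp(-2*I*pi/7)  exp(-4*I*pi/7)  exp(-6*I*pi/7)  exp(6*I*pi/7)   exp(4*I*pi/7)   exp(2*I*pi/7) 

Spot check: chi_2(0) = zeta_7^(2*0) = zeta_7^0 = 1.

Derivation: Z/7Z is abelian, so all 7 irreducible complex representations are 1-dimensional. They are given by chi_k(m) = zeta_7^(k*m) for k = 0,...,6. Row orthogonality: sum_m chi_k(m) conj(chi_l(m)) = 7 * [k = l].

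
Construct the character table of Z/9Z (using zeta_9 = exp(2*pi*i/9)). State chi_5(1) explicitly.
Character table of Z/9Z (irreps indexed chi_0,...,chi_8 with chi_k(m) = zeta_9^(k*m), zeta_9 = exp(2*pi*i/9)):
  irrep \ class  {0} (size 1)  {1} (size 1)    {2} (size 1)    {3} (size 1)    {4} (size 1)    {5} (size 1)    {6} (size 1)    {7} (size 1)    {8} (size 1)  
  chi_0          1             1               1               1               1               1               1               1               1             
  chi_1          1             exp(2*I*pi/9)   exp(4*I*pi/9)   exp(2*I*pi/3)   exp(8*I*pi/9)   exp(-8*I*pi/9)  exp(-2*I*pi/3)  exp(-4*I*pi/9)  exp(-2*I*pi/9)
  chi_2          1             exp(4*I*pi/9)   exp(8*I*pi/9)   exp(-2*I*pi/3)  exp(-2*I*pi/9)  exp(2*I*pi/9)   exp(2*I*pi/3)   exp(-8*I*pi/9)  exp(-4*I*pi/9)
  chi_3          1             exp(2*I*pi/3)   exp(-2*I*pi/3)  1               exp(2*I*pi/3)   exp(-2*I*pi/3)  1               exp(2*I*pi/3)   exp(-2*I*pi/3)
  chi_4          1             exp(8*I*pi/9)   exp(-2*I*pi/9)  exp(2*I*pi/3)   exp(-4*I*pi/9)  exp(4*I*pi/9)   exp(-2*I*pi/3)  exp(2*I*pi/9)   exp(-8*I*pi/9)
  chi_5          1             exp(-8*I*pi/9)  exp(2*I*pi/9)   exp(-2*I*pi/3)  exp(4*I*pi/9)   exp(-4*I*pi/9)  exp(2*I*pi/3)   exp(-2*I*pi/9)  exp(8*I*pi/9) 
  chi_6          1             exp(-2*I*pi/3)  exp(2*I*pi/3)   1               exp(-2*I*pi/3)  exp(2*I*pi/3)   1               exp(-2*I*pi/3)  exp(2*I*pi/3) 
  chi_7          1             exp(-4*I*pi/9)  exp(-8*I*pi/9)  exp(2*I*pi/3)   exp(2*I*pi/9)   exp(-2*I*pi/9)  exp(-2*I*pi/3)  exp(8*I*pi/9)   exp(4*I*pi/9) 
  chi_8          1             exp(-2*I*pi/9)  exp(-4*I*pi/9)  exp(-2*I*pi/3)  exp(-8*I*pi/9)  exp(8*I*pi/9)   exp(2*I*pi/3)   exp(4*I*pi/9)   exp(2*I*pi/9) 

Spot check: chi_5(1) = zeta_9^(5*1) = zeta_9^5 = exp(-8*I*pi/9).

Z/9Z is abelian, so all 9 irreducible complex representations are 1-dimensional. They are given by chi_k(m) = zeta_9^(k*m) for k = 0,...,8. Row orthogonality: sum_m chi_k(m) conj(chi_l(m)) = 9 * [k = l].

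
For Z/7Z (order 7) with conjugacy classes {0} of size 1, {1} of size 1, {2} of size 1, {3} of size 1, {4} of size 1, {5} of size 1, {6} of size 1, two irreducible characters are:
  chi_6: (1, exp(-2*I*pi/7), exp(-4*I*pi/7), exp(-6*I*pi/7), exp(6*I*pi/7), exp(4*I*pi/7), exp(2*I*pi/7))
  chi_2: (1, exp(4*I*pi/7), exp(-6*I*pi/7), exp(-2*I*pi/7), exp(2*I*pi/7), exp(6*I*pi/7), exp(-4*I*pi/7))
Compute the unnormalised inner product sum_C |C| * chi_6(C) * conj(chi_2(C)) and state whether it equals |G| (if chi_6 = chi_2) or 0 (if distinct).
Sum = 0; so <chi_6, chi_2> = 0 (distinct irreducibles are orthogonal).

Why: Compute term by term over conjugacy classes (|C| * chi_6(C) * conj(chi_2(C))):
  1*(1)*conj(1) + 1*(exp(-2*I*pi/7))*conj(exp(4*I*pi/7)) + 1*(exp(-4*I*pi/7))*conj(exp(-6*I*pi/7)) + 1*(exp(-6*I*pi/7))*conj(exp(-2*I*pi/7)) + 1*(exp(6*I*pi/7))*conj(exp(2*I*pi/7)) + 1*(exp(4*I*pi/7))*conj(exp(6*I*pi/7)) + 1*(exp(2*I*pi/7))*conj(exp(-4*I*pi/7))
  = (1) + (exp(-6*I*pi/7)) + (exp(2*I*pi/7)) + (exp(-4*I*pi/7)) + (exp(4*I*pi/7)) + (exp(-2*I*pi/7)) + (exp(6*I*pi/7))
  = 0.
(Exp terms are combined using exp(i*s)*conj(exp(i*t)) = exp(i*(s-t)), and sums of them are collapsed using the identity that for every m > 1 the m distinct m-th roots of unity sum to 0, e.g. 1 + exp(2*I*pi/3) + exp(-2*I*pi/3) = 0.)
Dividing by |G| = 7 gives 0/7 = 0, matching the row-orthogonality relation <chi_6, chi_2> = [chi_6 = chi_2].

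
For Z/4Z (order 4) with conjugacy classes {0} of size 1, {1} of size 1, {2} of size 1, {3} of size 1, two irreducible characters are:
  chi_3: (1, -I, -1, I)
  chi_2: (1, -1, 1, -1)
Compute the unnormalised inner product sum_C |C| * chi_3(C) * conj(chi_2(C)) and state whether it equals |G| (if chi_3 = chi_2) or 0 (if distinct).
Sum = 0; so <chi_3, chi_2> = 0 (distinct irreducibles are orthogonal).

Details: Compute term by term over conjugacy classes (|C| * chi_3(C) * conj(chi_2(C))):
  1*(1)*conj(1) + 1*(-I)*conj(-1) + 1*(-1)*conj(1) + 1*(I)*conj(-1)
  = (1) + (I) + (-1) + (-I)
  = 0.
(Exp terms are combined using exp(i*s)*conj(exp(i*t)) = exp(i*(s-t)), and sums of them are collapsed using the identity that for every m > 1 the m distinct m-th roots of unity sum to 0, e.g. 1 + exp(2*I*pi/3) + exp(-2*I*pi/3) = 0.)
Dividing by |G| = 4 gives 0/4 = 0, matching the row-orthogonality relation <chi_3, chi_2> = [chi_3 = chi_2].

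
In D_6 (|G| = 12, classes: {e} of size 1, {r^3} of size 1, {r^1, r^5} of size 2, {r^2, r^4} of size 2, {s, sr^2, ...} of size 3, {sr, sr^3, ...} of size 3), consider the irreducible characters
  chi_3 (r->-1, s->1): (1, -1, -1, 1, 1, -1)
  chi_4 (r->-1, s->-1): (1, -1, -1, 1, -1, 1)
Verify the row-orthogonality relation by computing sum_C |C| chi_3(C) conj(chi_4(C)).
Sum = 0; so <chi_3, chi_4> = 0 (distinct irreducibles are orthogonal).

Why: Compute term by term over conjugacy classes (|C| * chi_3(C) * conj(chi_4(C))):
  1*(1)*conj(1) + 1*(-1)*conj(-1) + 2*(-1)*conj(-1) + 2*(1)*conj(1) + 3*(1)*conj(-1) + 3*(-1)*conj(1)
  = (1) + (1) + (2) + (2) + (-3) + (-3)
  = 0.
Dividing by |G| = 12 gives 0/12 = 0, matching the row-orthogonality relation <chi_3, chi_4> = [chi_3 = chi_4].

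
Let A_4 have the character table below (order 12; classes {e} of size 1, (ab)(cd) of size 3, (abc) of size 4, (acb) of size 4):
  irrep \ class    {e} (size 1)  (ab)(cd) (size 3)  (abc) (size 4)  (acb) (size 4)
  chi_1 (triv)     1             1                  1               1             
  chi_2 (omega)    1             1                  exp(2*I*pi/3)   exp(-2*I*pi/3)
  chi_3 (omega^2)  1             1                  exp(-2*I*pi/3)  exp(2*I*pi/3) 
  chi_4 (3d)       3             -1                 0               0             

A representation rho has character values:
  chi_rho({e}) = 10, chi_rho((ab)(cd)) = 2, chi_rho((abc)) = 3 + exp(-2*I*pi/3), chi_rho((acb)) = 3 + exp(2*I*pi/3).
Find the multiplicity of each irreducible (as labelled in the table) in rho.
Multiplicities: chi_1: 3, chi_2: 0, chi_3: 1, chi_4: 2.

Solution. Use <chi_rho, chi> = (1/|G|) sum_C |C| * chi_rho(C) * conj(chi(C)) with |G| = 12 for each irreducible chi in the table:
  <chi_rho, chi_1> = (1/12)[1*(10)*conj(1) + 3*(2)*conj(1) + 4*(3 + exp(-2*I*pi/3))*conj(1) + 4*(3 + exp(2*I*pi/3))*conj(1)]
      = (1/12)[(10) + (6) + (12 + 4*exp(-2*I*pi/3)) + (12 + 4*exp(2*I*pi/3))] = 36/12 = 3
  <chi_rho, chi_2> = (1/12)[1*(10)*conj(1) + 3*(2)*conj(1) + 4*(3 + exp(-2*I*pi/3))*conj(exp(2*I*pi/3)) + 4*(3 + exp(2*I*pi/3))*conj(exp(-2*I*pi/3))]
      = (1/12)[(10) + (6) + (12*exp(-2*I*pi/3) + 4*exp(2*I*pi/3)) + (4*exp(-2*I*pi/3) + 12*exp(2*I*pi/3))] = 0/12 = 0
  <chi_rho, chi_3> = (1/12)[1*(10)*conj(1) + 3*(2)*conj(1) + 4*(3 + exp(-2*I*pi/3))*conj(exp(-2*I*pi/3)) + 4*(3 + exp(2*I*pi/3))*conj(exp(2*I*pi/3))]
      = (1/12)[(10) + (6) + (4 + 12*exp(2*I*pi/3)) + (4 + 12*exp(-2*I*pi/3))] = 12/12 = 1
  <chi_rho, chi_4> = (1/12)[1*(10)*conj(3) + 3*(2)*conj(-1) + 4*(3 + exp(-2*I*pi/3))*conj(0) + 4*(3 + exp(2*I*pi/3))*conj(0)]
      = (1/12)[(30) + (-6) + (0) + (0)] = 24/12 = 2
(Exp terms are combined using exp(i*s)*conj(exp(i*t)) = exp(i*(s-t)), and sums of them are collapsed using the identity that for every m > 1 the m distinct m-th roots of unity sum to 0, e.g. 1 + exp(2*I*pi/3) + exp(-2*I*pi/3) = 0.)
Dimension check: dim(rho) = sum (mult * dim) = 3*1 + 0*1 + 1*1 + 2*3 = 10 = chi_rho(e) = 10.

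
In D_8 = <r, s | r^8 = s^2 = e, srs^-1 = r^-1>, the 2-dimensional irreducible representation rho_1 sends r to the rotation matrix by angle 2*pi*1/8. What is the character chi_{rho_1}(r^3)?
chi_{rho_1}(r^3) = 2*cos(2*pi*1*3/8) = -sqrt(2)

Details: rho_1(r^3) is rotation by angle 2*pi*1*3/8, whose trace is 2*cos(2*pi*1*3/8) = -sqrt(2).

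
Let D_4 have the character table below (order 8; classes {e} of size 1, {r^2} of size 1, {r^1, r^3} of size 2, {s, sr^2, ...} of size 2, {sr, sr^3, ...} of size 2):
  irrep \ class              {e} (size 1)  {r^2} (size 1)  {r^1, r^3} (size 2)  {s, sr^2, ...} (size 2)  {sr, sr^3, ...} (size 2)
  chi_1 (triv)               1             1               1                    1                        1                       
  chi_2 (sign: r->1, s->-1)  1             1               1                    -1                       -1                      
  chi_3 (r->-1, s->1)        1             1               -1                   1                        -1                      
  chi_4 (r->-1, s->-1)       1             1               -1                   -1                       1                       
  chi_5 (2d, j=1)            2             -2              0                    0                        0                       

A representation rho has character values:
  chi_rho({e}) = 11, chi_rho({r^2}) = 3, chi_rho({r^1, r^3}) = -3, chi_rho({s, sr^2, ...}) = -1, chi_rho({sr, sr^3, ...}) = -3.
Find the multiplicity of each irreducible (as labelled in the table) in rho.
Multiplicities: chi_1: 0, chi_2: 2, chi_3: 3, chi_4: 2, chi_5: 2.

Solution. Use <chi_rho, chi> = (1/|G|) sum_C |C| * chi_rho(C) * conj(chi(C)) with |G| = 8 for each irreducible chi in the table:
  <chi_rho, chi_1> = (1/8)[1*(11)*conj(1) + 1*(3)*conj(1) + 2*(-3)*conj(1) + 2*(-1)*conj(1) + 2*(-3)*conj(1)]
      = (1/8)[(11) + (3) + (-6) + (-2) + (-6)] = 0/8 = 0
  <chi_rho, chi_2> = (1/8)[1*(11)*conj(1) + 1*(3)*conj(1) + 2*(-3)*conj(1) + 2*(-1)*conj(-1) + 2*(-3)*conj(-1)]
      = (1/8)[(11) + (3) + (-6) + (2) + (6)] = 16/8 = 2
  <chi_rho, chi_3> = (1/8)[1*(11)*conj(1) + 1*(3)*conj(1) + 2*(-3)*conj(-1) + 2*(-1)*conj(1) + 2*(-3)*conj(-1)]
      = (1/8)[(11) + (3) + (6) + (-2) + (6)] = 24/8 = 3
  <chi_rho, chi_4> = (1/8)[1*(11)*conj(1) + 1*(3)*conj(1) + 2*(-3)*conj(-1) + 2*(-1)*conj(-1) + 2*(-3)*conj(1)]
      = (1/8)[(11) + (3) + (6) + (2) + (-6)] = 16/8 = 2
  <chi_rho, chi_5> = (1/8)[1*(11)*conj(2) + 1*(3)*conj(-2) + 2*(-3)*conj(0) + 2*(-1)*conj(0) + 2*(-3)*conj(0)]
      = (1/8)[(22) + (-6) + (0) + (0) + (0)] = 16/8 = 2
Dimension check: dim(rho) = sum (mult * dim) = 0*1 + 2*1 + 3*1 + 2*1 + 2*2 = 11 = chi_rho(e) = 11.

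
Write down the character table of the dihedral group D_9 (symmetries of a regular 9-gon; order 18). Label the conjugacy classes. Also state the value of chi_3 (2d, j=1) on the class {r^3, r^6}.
Conjugacy classes: {e} of size 1, {r^1, r^8} of size 2, {r^2, r^7} of size 2, {r^3, r^6} of size 2, {r^4, r^5} of size 2, {s, sr, ..., sr^8} of size 9.
Character table:
  irrep \ class              {e} (size 1)  {r^1, r^8} (size 2)  {r^2, r^7} (size 2)  {r^3, r^6} (size 2)  {r^4, r^5} (size 2)  {s, sr, ..., sr^8} (size 9)
  chi_1 (triv)               1             1                    1                    1                    1                    1                          
  chi_2 (sign: r->1, s->-1)  1             1                    1                    1                    1                    -1                         
  chi_3 (2d, j=1)            2             2*cos(2*pi/9)        2*cos(4*pi/9)        -1                   -2*cos(pi/9)         0                          
  chi_4 (2d, j=2)            2             2*cos(4*pi/9)        -2*cos(pi/9)         -1                   2*cos(2*pi/9)        0                          
  chi_5 (2d, j=3)            2             -1                   -1                   2                    -1                   0                          
  chi_6 (2d, j=4)            2             -2*cos(pi/9)         2*cos(2*pi/9)        -1                   2*cos(4*pi/9)        0                          

Spot check: chi_3 (2d, j=1) on {r^3, r^6} = -1.

Proof sketch: D_9 has order 2*9 = 18 with 6 conjugacy classes, hence 6 irreducibles. Sum of squared dims 1 + 1 + 4 + 4 + 4 + 4 = 18 = |G|. Linear characters come from the abelianisation; the 2-dimensional irreps have character r^k -> 2*cos(2*pi*j*k/9), reflections -> 0.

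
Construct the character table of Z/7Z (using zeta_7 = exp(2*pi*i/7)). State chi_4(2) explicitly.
Character table of Z/7Z (irreps indexed chi_0,...,chi_6 with chi_k(m) = zeta_7^(k*m), zeta_7 = exp(2*pi*i/7)):
  irrep \ class  {0} (size 1)  {1} (size 1)    {2} (size 1)    {3} (size 1)    {4} (size 1)    {5} (size 1)    {6} (size 1)  
  chi_0          1             1               1               1               1               1               1             
  chi_1          1             exp(2*I*pi/7)   exp(4*I*pi/7)   exp(6*I*pi/7)   exp(-6*I*pi/7)  exp(-4*I*pi/7)  exp(-2*I*pi/7)
  chi_2          1             exp(4*I*pi/7)   exp(-6*I*pi/7)  exp(-2*I*pi/7)  exp(2*I*pi/7)   exp(6*I*pi/7)   exp(-4*I*pi/7)
  chi_3          1             exp(6*I*pi/7)   exp(-2*I*pi/7)  exp(4*I*pi/7)   exp(-4*I*pi/7)  exp(2*I*pi/7)   exp(-6*I*pi/7)
  chi_4          1             exp(-6*I*pi/7)  exp(2*I*pi/7)   exp(-4*I*pi/7)  exp(4*I*pi/7)   exp(-2*I*pi/7)  exp(6*I*pi/7) 
  chi_5          1             exp(-4*I*pi/7)  exp(6*I*pi/7)   exp(2*I*pi/7)   exp(-2*I*pi/7)  exp(-6*I*pi/7)  exp(4*I*pi/7) 
  chi_6          1             exp(-2*I*pi/7)  exp(-4*I*pi/7)  exp(-6*I*pi/7)  exp(6*I*pi/7)   exp(4*I*pi/7)   exp(2*I*pi/7) 

Spot check: chi_4(2) = zeta_7^(4*2) = zeta_7^8 = exp(2*I*pi/7).

Solution. Z/7Z is abelian, so all 7 irreducible complex representations are 1-dimensional. They are given by chi_k(m) = zeta_7^(k*m) for k = 0,...,6. Row orthogonality: sum_m chi_k(m) conj(chi_l(m)) = 7 * [k = l].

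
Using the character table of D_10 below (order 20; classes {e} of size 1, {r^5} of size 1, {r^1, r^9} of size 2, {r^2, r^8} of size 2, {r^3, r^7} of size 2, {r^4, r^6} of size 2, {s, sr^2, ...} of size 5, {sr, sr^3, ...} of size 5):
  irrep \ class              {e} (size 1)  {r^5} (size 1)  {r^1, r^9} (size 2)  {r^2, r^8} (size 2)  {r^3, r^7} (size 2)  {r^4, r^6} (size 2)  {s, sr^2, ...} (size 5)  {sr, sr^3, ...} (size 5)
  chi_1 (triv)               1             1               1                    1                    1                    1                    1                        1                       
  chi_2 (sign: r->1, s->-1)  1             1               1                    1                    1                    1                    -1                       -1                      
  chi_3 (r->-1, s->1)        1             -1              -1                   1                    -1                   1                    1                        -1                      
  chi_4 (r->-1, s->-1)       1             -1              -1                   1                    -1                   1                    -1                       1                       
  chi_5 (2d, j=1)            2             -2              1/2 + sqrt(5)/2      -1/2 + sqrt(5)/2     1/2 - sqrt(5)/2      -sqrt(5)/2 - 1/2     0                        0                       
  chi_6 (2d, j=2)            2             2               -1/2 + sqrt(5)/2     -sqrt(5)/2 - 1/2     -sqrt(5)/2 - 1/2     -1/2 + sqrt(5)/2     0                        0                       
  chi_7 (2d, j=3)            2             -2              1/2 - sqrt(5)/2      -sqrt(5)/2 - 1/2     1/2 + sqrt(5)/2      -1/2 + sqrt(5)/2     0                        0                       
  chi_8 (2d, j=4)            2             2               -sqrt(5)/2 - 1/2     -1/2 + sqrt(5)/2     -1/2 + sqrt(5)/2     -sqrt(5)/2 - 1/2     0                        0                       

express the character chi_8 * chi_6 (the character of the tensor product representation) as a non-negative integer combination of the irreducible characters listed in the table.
chi_8 tensor chi_6 = chi_6 + chi_8 (all other irreducibles have multiplicity 0).

Derivation: The character of a tensor product is the pointwise product (chi_8 * chi_6)(C) = chi_8(C) * chi_6(C):
  {e}: (2)*(2), {r^5}: (2)*(2), {r^1, r^9}: (-sqrt(5)/2 - 1/2)*(-1/2 + sqrt(5)/2), {r^2, r^8}: (-1/2 + sqrt(5)/2)*(-sqrt(5)/2 - 1/2), {r^3, r^7}: (-1/2 + sqrt(5)/2)*(-sqrt(5)/2 - 1/2), {r^4, r^6}: (-sqrt(5)/2 - 1/2)*(-1/2 + sqrt(5)/2), {s, sr^2, ...}: (0)*(0), {sr, sr^3, ...}: (0)*(0)
so (chi_8 * chi_6) takes values
  {e} -> 4, {r^5} -> 4, {r^1, r^9} -> -1, {r^2, r^8} -> -1, {r^3, r^7} -> -1, {r^4, r^6} -> -1, {s, sr^2, ...} -> 0, {sr, sr^3, ...} -> 0.
Now take the inner product of this character with each irreducible chi from the table, <chi_8*chi_6, chi> = (1/20) sum_C |C| (chi_8*chi_6)(C) conj(chi(C)):
  <chi_8*chi_6, chi_1> = (1/20)[1*(4)*conj(1) + 1*(4)*conj(1) + 2*(-1)*conj(1) + 2*(-1)*conj(1) + 2*(-1)*conj(1) + 2*(-1)*conj(1) + 5*(0)*conj(1) + 5*(0)*conj(1)]
      = (1/20)[(4) + (4) + (-2) + (-2) + (-2) + (-2) + (0) + (0)] = 0/20 = 0
  <chi_8*chi_6, chi_2> = (1/20)[1*(4)*conj(1) + 1*(4)*conj(1) + 2*(-1)*conj(1) + 2*(-1)*conj(1) + 2*(-1)*conj(1) + 2*(-1)*conj(1) + 5*(0)*conj(-1) + 5*(0)*conj(-1)]
      = (1/20)[(4) + (4) + (-2) + (-2) + (-2) + (-2) + (0) + (0)] = 0/20 = 0
  <chi_8*chi_6, chi_3> = (1/20)[1*(4)*conj(1) + 1*(4)*conj(-1) + 2*(-1)*conj(-1) + 2*(-1)*conj(1) + 2*(-1)*conj(-1) + 2*(-1)*conj(1) + 5*(0)*conj(1) + 5*(0)*conj(-1)]
      = (1/20)[(4) + (-4) + (2) + (-2) + (2) + (-2) + (0) + (0)] = 0/20 = 0
  <chi_8*chi_6, chi_4> = (1/20)[1*(4)*conj(1) + 1*(4)*conj(-1) + 2*(-1)*conj(-1) + 2*(-1)*conj(1) + 2*(-1)*conj(-1) + 2*(-1)*conj(1) + 5*(0)*conj(-1) + 5*(0)*conj(1)]
      = (1/20)[(4) + (-4) + (2) + (-2) + (2) + (-2) + (0) + (0)] = 0/20 = 0
  <chi_8*chi_6, chi_5> = (1/20)[1*(4)*conj(2) + 1*(4)*conj(-2) + 2*(-1)*conj(1/2 + sqrt(5)/2) + 2*(-1)*conj(-1/2 + sqrt(5)/2) + 2*(-1)*conj(1/2 - sqrt(5)/2) + 2*(-1)*conj(-sqrt(5)/2 - 1/2) + 5*(0)*conj(0) + 5*(0)*conj(0)]
      = (1/20)[(8) + (-8) + (-sqrt(5) - 1) + (1 - sqrt(5)) + (-1 + sqrt(5)) + (1 + sqrt(5)) + (0) + (0)] = 0/20 = 0
  <chi_8*chi_6, chi_6> = (1/20)[1*(4)*conj(2) + 1*(4)*conj(2) + 2*(-1)*conj(-1/2 + sqrt(5)/2) + 2*(-1)*conj(-sqrt(5)/2 - 1/2) + 2*(-1)*conj(-sqrt(5)/2 - 1/2) + 2*(-1)*conj(-1/2 + sqrt(5)/2) + 5*(0)*conj(0) + 5*(0)*conj(0)]
      = (1/20)[(8) + (8) + (1 - sqrt(5)) + (1 + sqrt(5)) + (1 + sqrt(5)) + (1 - sqrt(5)) + (0) + (0)] = 20/20 = 1
  <chi_8*chi_6, chi_7> = (1/20)[1*(4)*conj(2) + 1*(4)*conj(-2) + 2*(-1)*conj(1/2 - sqrt(5)/2) + 2*(-1)*conj(-sqrt(5)/2 - 1/2) + 2*(-1)*conj(1/2 + sqrt(5)/2) + 2*(-1)*conj(-1/2 + sqrt(5)/2) + 5*(0)*conj(0) + 5*(0)*conj(0)]
      = (1/20)[(8) + (-8) + (-1 + sqrt(5)) + (1 + sqrt(5)) + (-sqrt(5) - 1) + (1 - sqrt(5)) + (0) + (0)] = 0/20 = 0
  <chi_8*chi_6, chi_8> = (1/20)[1*(4)*conj(2) + 1*(4)*conj(2) + 2*(-1)*conj(-sqrt(5)/2 - 1/2) + 2*(-1)*conj(-1/2 + sqrt(5)/2) + 2*(-1)*conj(-1/2 + sqrt(5)/2) + 2*(-1)*conj(-sqrt(5)/2 - 1/2) + 5*(0)*conj(0) + 5*(0)*conj(0)]
      = (1/20)[(8) + (8) + (1 + sqrt(5)) + (1 - sqrt(5)) + (1 - sqrt(5)) + (1 + sqrt(5)) + (0) + (0)] = 20/20 = 1
Hence the multiplicities are chi_6: 1, chi_8: 1. Dimension check: dim(chi_8)*dim(chi_6) = 2*2 = 4 and sum (mult * dim) = 1*2 + 1*2 = 4.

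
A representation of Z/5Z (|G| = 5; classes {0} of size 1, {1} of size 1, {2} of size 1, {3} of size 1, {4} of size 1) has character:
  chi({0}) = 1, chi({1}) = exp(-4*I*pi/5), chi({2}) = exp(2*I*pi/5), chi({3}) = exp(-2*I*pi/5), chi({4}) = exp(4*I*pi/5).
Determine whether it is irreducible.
Irreducible: <chi, chi> = 1.

Derivation: <chi, chi> = (1/|G|) sum_C |C| * |chi(C)|^2 = (1/5)[1*|1|^2 + 1*|exp(-4*I*pi/5)|^2 + 1*|exp(2*I*pi/5)|^2 + 1*|exp(-2*I*pi/5)|^2 + 1*|exp(4*I*pi/5)|^2]
  = (1/5)[(1) + (1) + (1) + (1) + (1)] = 5/5 = 1.
(Exp terms are combined using exp(i*s)*conj(exp(i*t)) = exp(i*(s-t)), and sums of them are collapsed using the identity that for every m > 1 the m distinct m-th roots of unity sum to 0, e.g. 1 + exp(2*I*pi/3) + exp(-2*I*pi/3) = 0.)
A character is irreducible iff <chi, chi> = 1, so this representation is irreducible.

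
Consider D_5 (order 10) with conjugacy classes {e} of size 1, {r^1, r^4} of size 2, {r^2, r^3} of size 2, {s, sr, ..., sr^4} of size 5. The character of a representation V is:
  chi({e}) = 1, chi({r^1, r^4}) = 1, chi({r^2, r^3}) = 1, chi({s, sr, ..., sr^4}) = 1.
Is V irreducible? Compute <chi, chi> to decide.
Irreducible: <chi, chi> = 1.

<chi, chi> = (1/|G|) sum_C |C| * |chi(C)|^2 = (1/10)[1*|1|^2 + 2*|1|^2 + 2*|1|^2 + 5*|1|^2]
  = (1/10)[(1) + (2) + (2) + (5)] = 10/10 = 1.
A character is irreducible iff <chi, chi> = 1, so this representation is irreducible.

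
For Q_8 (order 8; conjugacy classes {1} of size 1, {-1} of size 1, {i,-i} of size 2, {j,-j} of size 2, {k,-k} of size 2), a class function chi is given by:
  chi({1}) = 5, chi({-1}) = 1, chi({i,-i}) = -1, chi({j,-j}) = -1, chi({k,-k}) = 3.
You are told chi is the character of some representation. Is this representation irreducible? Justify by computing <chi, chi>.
Not irreducible (reducible): <chi, chi> = 6 > 1.

Solution. <chi, chi> = (1/|G|) sum_C |C| * |chi(C)|^2 = (1/8)[1*|5|^2 + 1*|1|^2 + 2*|-1|^2 + 2*|-1|^2 + 2*|3|^2]
  = (1/8)[(25) + (1) + (2) + (2) + (18)] = 48/8 = 6.
A character is irreducible iff <chi, chi> = 1, so this representation is reducible.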